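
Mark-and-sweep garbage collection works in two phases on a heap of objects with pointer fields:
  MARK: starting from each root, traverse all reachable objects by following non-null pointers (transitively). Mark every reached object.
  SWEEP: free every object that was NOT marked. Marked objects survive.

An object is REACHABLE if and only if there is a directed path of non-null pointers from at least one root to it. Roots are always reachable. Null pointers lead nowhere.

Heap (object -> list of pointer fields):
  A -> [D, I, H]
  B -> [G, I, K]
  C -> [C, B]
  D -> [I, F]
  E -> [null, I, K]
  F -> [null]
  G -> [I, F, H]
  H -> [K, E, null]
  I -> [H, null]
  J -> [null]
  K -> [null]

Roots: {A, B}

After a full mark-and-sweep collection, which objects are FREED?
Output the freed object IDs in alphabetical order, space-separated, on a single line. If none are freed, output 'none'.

Answer: C J

Derivation:
Roots: A B
Mark A: refs=D I H, marked=A
Mark B: refs=G I K, marked=A B
Mark D: refs=I F, marked=A B D
Mark I: refs=H null, marked=A B D I
Mark H: refs=K E null, marked=A B D H I
Mark G: refs=I F H, marked=A B D G H I
Mark K: refs=null, marked=A B D G H I K
Mark F: refs=null, marked=A B D F G H I K
Mark E: refs=null I K, marked=A B D E F G H I K
Unmarked (collected): C J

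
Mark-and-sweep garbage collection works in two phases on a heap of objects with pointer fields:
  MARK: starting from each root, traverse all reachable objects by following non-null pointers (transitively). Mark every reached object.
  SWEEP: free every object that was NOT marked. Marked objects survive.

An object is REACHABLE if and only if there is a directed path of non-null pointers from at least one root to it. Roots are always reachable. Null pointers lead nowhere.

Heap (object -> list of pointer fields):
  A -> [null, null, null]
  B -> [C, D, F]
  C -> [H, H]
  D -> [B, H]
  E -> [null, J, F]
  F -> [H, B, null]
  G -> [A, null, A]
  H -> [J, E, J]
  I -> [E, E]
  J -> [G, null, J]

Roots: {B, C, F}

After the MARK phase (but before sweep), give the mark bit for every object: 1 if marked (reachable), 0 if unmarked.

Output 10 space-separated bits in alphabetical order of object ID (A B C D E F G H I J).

Answer: 1 1 1 1 1 1 1 1 0 1

Derivation:
Roots: B C F
Mark B: refs=C D F, marked=B
Mark C: refs=H H, marked=B C
Mark F: refs=H B null, marked=B C F
Mark D: refs=B H, marked=B C D F
Mark H: refs=J E J, marked=B C D F H
Mark J: refs=G null J, marked=B C D F H J
Mark E: refs=null J F, marked=B C D E F H J
Mark G: refs=A null A, marked=B C D E F G H J
Mark A: refs=null null null, marked=A B C D E F G H J
Unmarked (collected): I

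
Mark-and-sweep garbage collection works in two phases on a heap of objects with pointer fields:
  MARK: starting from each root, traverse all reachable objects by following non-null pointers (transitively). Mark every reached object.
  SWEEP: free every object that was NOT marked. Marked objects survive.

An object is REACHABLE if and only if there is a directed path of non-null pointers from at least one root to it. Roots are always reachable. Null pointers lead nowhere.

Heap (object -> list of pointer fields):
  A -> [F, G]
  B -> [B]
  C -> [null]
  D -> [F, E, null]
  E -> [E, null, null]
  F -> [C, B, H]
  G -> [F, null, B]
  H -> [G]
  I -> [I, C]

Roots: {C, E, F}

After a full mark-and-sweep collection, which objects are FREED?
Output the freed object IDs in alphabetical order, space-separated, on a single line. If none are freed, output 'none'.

Roots: C E F
Mark C: refs=null, marked=C
Mark E: refs=E null null, marked=C E
Mark F: refs=C B H, marked=C E F
Mark B: refs=B, marked=B C E F
Mark H: refs=G, marked=B C E F H
Mark G: refs=F null B, marked=B C E F G H
Unmarked (collected): A D I

Answer: A D I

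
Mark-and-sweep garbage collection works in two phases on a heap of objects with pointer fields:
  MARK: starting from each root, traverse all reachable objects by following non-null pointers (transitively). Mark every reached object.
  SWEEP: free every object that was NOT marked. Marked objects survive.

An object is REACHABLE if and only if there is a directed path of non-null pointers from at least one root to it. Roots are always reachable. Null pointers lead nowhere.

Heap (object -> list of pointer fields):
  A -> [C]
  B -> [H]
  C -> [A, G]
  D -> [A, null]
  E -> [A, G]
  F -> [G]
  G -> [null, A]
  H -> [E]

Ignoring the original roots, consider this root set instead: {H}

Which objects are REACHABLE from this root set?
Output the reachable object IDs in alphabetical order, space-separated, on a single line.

Answer: A C E G H

Derivation:
Roots: H
Mark H: refs=E, marked=H
Mark E: refs=A G, marked=E H
Mark A: refs=C, marked=A E H
Mark G: refs=null A, marked=A E G H
Mark C: refs=A G, marked=A C E G H
Unmarked (collected): B D F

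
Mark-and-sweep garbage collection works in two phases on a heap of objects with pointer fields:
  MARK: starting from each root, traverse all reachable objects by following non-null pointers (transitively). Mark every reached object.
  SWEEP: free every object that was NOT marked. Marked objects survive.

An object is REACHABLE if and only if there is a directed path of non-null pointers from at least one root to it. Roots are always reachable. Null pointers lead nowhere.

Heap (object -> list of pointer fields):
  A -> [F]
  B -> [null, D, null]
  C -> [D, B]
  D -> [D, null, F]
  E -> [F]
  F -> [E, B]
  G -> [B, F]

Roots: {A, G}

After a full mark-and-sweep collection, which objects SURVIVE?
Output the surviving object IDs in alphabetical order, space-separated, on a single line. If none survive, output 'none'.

Roots: A G
Mark A: refs=F, marked=A
Mark G: refs=B F, marked=A G
Mark F: refs=E B, marked=A F G
Mark B: refs=null D null, marked=A B F G
Mark E: refs=F, marked=A B E F G
Mark D: refs=D null F, marked=A B D E F G
Unmarked (collected): C

Answer: A B D E F G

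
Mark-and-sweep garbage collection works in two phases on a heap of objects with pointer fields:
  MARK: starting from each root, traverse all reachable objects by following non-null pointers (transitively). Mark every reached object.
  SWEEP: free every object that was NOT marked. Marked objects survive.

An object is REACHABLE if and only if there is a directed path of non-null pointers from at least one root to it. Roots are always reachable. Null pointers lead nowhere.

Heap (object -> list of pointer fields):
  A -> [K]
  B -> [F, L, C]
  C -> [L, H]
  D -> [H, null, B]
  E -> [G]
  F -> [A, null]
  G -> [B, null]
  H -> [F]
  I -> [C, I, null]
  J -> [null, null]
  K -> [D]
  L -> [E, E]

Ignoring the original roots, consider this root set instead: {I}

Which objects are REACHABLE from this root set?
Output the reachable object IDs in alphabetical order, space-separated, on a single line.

Roots: I
Mark I: refs=C I null, marked=I
Mark C: refs=L H, marked=C I
Mark L: refs=E E, marked=C I L
Mark H: refs=F, marked=C H I L
Mark E: refs=G, marked=C E H I L
Mark F: refs=A null, marked=C E F H I L
Mark G: refs=B null, marked=C E F G H I L
Mark A: refs=K, marked=A C E F G H I L
Mark B: refs=F L C, marked=A B C E F G H I L
Mark K: refs=D, marked=A B C E F G H I K L
Mark D: refs=H null B, marked=A B C D E F G H I K L
Unmarked (collected): J

Answer: A B C D E F G H I K L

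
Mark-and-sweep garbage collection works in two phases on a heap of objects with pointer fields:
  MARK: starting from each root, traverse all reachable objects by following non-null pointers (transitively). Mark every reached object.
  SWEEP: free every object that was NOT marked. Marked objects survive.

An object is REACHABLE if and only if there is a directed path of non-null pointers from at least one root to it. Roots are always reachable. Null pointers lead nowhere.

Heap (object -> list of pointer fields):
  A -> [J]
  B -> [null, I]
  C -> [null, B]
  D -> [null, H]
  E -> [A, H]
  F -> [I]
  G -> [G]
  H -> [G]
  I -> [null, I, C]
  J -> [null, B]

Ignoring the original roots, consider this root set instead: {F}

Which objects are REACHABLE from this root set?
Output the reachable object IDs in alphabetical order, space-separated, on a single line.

Answer: B C F I

Derivation:
Roots: F
Mark F: refs=I, marked=F
Mark I: refs=null I C, marked=F I
Mark C: refs=null B, marked=C F I
Mark B: refs=null I, marked=B C F I
Unmarked (collected): A D E G H J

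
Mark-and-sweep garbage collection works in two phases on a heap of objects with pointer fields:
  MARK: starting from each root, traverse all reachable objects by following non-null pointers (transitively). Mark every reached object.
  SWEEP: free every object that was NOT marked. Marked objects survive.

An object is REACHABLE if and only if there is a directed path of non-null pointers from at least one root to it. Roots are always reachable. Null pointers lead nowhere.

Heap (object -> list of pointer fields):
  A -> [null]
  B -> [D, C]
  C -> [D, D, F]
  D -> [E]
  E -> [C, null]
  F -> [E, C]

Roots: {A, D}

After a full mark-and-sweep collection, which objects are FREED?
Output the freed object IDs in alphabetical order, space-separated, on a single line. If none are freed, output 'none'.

Roots: A D
Mark A: refs=null, marked=A
Mark D: refs=E, marked=A D
Mark E: refs=C null, marked=A D E
Mark C: refs=D D F, marked=A C D E
Mark F: refs=E C, marked=A C D E F
Unmarked (collected): B

Answer: B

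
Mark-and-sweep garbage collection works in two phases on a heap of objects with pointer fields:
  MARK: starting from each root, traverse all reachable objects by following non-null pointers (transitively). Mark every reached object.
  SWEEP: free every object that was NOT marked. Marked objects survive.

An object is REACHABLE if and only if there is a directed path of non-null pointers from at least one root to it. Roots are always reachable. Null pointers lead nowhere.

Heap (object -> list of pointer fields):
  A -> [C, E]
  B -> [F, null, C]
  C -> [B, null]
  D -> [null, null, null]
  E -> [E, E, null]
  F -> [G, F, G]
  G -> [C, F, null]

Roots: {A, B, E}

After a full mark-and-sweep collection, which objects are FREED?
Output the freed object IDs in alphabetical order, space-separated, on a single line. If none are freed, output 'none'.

Roots: A B E
Mark A: refs=C E, marked=A
Mark B: refs=F null C, marked=A B
Mark E: refs=E E null, marked=A B E
Mark C: refs=B null, marked=A B C E
Mark F: refs=G F G, marked=A B C E F
Mark G: refs=C F null, marked=A B C E F G
Unmarked (collected): D

Answer: D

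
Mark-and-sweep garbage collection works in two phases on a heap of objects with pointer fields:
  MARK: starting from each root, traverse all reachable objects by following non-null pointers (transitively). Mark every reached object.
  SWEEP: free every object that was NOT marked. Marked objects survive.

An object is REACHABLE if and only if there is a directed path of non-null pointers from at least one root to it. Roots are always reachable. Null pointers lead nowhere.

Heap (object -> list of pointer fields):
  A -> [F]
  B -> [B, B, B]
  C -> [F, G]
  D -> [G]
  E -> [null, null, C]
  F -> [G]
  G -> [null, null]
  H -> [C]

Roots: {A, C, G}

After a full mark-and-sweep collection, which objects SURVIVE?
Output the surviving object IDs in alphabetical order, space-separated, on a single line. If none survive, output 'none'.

Answer: A C F G

Derivation:
Roots: A C G
Mark A: refs=F, marked=A
Mark C: refs=F G, marked=A C
Mark G: refs=null null, marked=A C G
Mark F: refs=G, marked=A C F G
Unmarked (collected): B D E H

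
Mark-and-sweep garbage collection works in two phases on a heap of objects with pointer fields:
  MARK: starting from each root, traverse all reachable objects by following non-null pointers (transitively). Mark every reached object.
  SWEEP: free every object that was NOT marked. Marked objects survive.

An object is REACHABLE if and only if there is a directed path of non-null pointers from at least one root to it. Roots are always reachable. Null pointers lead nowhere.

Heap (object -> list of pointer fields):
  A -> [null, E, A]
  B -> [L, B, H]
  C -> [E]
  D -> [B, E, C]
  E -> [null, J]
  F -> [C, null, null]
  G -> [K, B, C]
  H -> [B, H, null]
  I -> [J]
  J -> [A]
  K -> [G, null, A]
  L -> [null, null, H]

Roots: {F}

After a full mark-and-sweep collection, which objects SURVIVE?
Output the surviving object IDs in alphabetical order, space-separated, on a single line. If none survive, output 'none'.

Answer: A C E F J

Derivation:
Roots: F
Mark F: refs=C null null, marked=F
Mark C: refs=E, marked=C F
Mark E: refs=null J, marked=C E F
Mark J: refs=A, marked=C E F J
Mark A: refs=null E A, marked=A C E F J
Unmarked (collected): B D G H I K L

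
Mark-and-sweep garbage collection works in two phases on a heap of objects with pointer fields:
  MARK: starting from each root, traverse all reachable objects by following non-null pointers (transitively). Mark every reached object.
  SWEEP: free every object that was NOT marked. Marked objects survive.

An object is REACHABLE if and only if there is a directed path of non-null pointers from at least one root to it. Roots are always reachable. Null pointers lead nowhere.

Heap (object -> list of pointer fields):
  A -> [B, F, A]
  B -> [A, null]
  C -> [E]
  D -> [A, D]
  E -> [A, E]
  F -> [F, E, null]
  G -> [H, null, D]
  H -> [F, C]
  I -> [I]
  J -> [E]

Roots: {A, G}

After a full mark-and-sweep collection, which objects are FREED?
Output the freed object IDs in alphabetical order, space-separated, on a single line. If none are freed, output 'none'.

Answer: I J

Derivation:
Roots: A G
Mark A: refs=B F A, marked=A
Mark G: refs=H null D, marked=A G
Mark B: refs=A null, marked=A B G
Mark F: refs=F E null, marked=A B F G
Mark H: refs=F C, marked=A B F G H
Mark D: refs=A D, marked=A B D F G H
Mark E: refs=A E, marked=A B D E F G H
Mark C: refs=E, marked=A B C D E F G H
Unmarked (collected): I J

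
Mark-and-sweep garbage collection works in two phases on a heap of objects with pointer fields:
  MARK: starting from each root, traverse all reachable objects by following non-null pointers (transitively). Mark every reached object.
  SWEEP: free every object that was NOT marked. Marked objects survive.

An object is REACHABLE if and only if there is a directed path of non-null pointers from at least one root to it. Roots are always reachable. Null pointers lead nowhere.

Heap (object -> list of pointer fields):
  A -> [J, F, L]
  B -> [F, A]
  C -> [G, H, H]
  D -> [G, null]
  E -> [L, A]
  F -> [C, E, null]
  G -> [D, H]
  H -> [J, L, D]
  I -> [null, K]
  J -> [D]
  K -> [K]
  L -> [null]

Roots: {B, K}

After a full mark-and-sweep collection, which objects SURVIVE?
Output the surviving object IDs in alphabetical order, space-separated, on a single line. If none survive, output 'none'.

Answer: A B C D E F G H J K L

Derivation:
Roots: B K
Mark B: refs=F A, marked=B
Mark K: refs=K, marked=B K
Mark F: refs=C E null, marked=B F K
Mark A: refs=J F L, marked=A B F K
Mark C: refs=G H H, marked=A B C F K
Mark E: refs=L A, marked=A B C E F K
Mark J: refs=D, marked=A B C E F J K
Mark L: refs=null, marked=A B C E F J K L
Mark G: refs=D H, marked=A B C E F G J K L
Mark H: refs=J L D, marked=A B C E F G H J K L
Mark D: refs=G null, marked=A B C D E F G H J K L
Unmarked (collected): I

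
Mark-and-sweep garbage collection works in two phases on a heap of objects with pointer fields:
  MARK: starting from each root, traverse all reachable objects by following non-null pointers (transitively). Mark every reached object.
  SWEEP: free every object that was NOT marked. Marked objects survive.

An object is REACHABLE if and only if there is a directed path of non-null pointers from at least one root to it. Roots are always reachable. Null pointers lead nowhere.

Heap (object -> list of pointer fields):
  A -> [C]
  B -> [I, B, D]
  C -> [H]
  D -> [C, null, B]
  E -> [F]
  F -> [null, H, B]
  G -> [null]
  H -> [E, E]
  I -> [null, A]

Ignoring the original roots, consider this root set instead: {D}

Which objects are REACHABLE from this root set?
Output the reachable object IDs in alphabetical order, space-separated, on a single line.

Roots: D
Mark D: refs=C null B, marked=D
Mark C: refs=H, marked=C D
Mark B: refs=I B D, marked=B C D
Mark H: refs=E E, marked=B C D H
Mark I: refs=null A, marked=B C D H I
Mark E: refs=F, marked=B C D E H I
Mark A: refs=C, marked=A B C D E H I
Mark F: refs=null H B, marked=A B C D E F H I
Unmarked (collected): G

Answer: A B C D E F H I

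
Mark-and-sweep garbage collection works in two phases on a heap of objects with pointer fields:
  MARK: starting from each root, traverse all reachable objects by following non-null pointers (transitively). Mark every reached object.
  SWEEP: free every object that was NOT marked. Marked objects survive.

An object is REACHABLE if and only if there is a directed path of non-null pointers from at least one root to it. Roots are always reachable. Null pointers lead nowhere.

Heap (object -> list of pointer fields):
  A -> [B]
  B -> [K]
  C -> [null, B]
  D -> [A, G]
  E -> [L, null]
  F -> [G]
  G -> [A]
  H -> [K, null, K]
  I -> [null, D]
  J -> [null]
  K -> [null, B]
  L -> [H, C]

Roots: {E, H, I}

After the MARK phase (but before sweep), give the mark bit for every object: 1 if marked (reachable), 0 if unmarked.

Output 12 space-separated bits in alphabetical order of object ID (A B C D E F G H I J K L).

Answer: 1 1 1 1 1 0 1 1 1 0 1 1

Derivation:
Roots: E H I
Mark E: refs=L null, marked=E
Mark H: refs=K null K, marked=E H
Mark I: refs=null D, marked=E H I
Mark L: refs=H C, marked=E H I L
Mark K: refs=null B, marked=E H I K L
Mark D: refs=A G, marked=D E H I K L
Mark C: refs=null B, marked=C D E H I K L
Mark B: refs=K, marked=B C D E H I K L
Mark A: refs=B, marked=A B C D E H I K L
Mark G: refs=A, marked=A B C D E G H I K L
Unmarked (collected): F J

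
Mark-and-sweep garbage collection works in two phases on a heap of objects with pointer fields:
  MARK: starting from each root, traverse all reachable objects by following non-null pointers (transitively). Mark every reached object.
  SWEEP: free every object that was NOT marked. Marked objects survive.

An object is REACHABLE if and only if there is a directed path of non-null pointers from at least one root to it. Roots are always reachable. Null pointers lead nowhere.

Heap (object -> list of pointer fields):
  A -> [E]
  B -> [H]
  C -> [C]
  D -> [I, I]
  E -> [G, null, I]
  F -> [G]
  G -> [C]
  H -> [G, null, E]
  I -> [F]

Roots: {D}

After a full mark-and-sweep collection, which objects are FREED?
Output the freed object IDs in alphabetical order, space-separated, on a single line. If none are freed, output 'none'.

Roots: D
Mark D: refs=I I, marked=D
Mark I: refs=F, marked=D I
Mark F: refs=G, marked=D F I
Mark G: refs=C, marked=D F G I
Mark C: refs=C, marked=C D F G I
Unmarked (collected): A B E H

Answer: A B E H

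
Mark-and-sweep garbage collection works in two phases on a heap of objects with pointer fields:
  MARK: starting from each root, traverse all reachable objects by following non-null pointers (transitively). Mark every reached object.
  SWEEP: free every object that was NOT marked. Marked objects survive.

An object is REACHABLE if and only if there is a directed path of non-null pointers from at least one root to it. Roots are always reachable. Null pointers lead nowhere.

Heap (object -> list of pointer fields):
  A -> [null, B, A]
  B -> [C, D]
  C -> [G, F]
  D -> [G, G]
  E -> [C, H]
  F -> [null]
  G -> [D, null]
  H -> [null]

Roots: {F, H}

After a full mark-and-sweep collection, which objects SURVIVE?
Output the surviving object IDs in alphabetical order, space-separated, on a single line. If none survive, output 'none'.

Answer: F H

Derivation:
Roots: F H
Mark F: refs=null, marked=F
Mark H: refs=null, marked=F H
Unmarked (collected): A B C D E G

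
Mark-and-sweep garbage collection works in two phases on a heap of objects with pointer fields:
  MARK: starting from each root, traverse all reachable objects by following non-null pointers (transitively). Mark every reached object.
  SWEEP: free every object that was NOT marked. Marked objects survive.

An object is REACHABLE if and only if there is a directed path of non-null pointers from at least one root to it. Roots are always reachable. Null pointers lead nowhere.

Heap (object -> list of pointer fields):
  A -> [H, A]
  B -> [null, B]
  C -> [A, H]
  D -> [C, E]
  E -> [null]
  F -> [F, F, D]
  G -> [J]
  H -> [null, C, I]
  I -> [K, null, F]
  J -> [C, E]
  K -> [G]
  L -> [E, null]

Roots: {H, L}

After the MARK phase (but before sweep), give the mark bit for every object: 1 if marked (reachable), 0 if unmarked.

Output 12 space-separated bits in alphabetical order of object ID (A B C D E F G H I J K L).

Roots: H L
Mark H: refs=null C I, marked=H
Mark L: refs=E null, marked=H L
Mark C: refs=A H, marked=C H L
Mark I: refs=K null F, marked=C H I L
Mark E: refs=null, marked=C E H I L
Mark A: refs=H A, marked=A C E H I L
Mark K: refs=G, marked=A C E H I K L
Mark F: refs=F F D, marked=A C E F H I K L
Mark G: refs=J, marked=A C E F G H I K L
Mark D: refs=C E, marked=A C D E F G H I K L
Mark J: refs=C E, marked=A C D E F G H I J K L
Unmarked (collected): B

Answer: 1 0 1 1 1 1 1 1 1 1 1 1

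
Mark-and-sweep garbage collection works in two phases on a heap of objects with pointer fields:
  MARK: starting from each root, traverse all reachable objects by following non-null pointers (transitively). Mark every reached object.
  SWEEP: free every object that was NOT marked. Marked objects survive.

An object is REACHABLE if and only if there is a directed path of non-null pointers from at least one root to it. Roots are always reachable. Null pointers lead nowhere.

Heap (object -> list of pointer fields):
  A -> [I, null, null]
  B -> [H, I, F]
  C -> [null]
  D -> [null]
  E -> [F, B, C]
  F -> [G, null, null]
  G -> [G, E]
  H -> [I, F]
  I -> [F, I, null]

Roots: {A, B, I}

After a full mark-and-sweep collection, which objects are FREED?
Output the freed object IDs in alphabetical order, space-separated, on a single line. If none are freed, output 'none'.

Answer: D

Derivation:
Roots: A B I
Mark A: refs=I null null, marked=A
Mark B: refs=H I F, marked=A B
Mark I: refs=F I null, marked=A B I
Mark H: refs=I F, marked=A B H I
Mark F: refs=G null null, marked=A B F H I
Mark G: refs=G E, marked=A B F G H I
Mark E: refs=F B C, marked=A B E F G H I
Mark C: refs=null, marked=A B C E F G H I
Unmarked (collected): D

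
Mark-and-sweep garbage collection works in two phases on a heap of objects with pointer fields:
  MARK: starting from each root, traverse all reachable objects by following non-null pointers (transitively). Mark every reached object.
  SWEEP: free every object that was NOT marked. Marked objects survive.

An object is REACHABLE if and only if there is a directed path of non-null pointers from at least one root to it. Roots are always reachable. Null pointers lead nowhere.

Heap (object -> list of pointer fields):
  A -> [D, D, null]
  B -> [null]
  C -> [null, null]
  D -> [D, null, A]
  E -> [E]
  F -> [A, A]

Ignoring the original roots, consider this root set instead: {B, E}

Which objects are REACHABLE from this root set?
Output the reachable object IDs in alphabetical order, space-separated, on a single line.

Roots: B E
Mark B: refs=null, marked=B
Mark E: refs=E, marked=B E
Unmarked (collected): A C D F

Answer: B E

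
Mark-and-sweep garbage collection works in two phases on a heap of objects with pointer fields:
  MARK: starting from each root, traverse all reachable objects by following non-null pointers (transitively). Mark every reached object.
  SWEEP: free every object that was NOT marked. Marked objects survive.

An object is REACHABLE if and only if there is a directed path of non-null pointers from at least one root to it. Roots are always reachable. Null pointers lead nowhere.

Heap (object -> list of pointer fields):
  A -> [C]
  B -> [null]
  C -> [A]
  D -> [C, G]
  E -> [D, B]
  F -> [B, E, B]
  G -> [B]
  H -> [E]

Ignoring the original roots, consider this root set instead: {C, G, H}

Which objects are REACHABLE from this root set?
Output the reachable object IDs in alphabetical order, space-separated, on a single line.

Answer: A B C D E G H

Derivation:
Roots: C G H
Mark C: refs=A, marked=C
Mark G: refs=B, marked=C G
Mark H: refs=E, marked=C G H
Mark A: refs=C, marked=A C G H
Mark B: refs=null, marked=A B C G H
Mark E: refs=D B, marked=A B C E G H
Mark D: refs=C G, marked=A B C D E G H
Unmarked (collected): F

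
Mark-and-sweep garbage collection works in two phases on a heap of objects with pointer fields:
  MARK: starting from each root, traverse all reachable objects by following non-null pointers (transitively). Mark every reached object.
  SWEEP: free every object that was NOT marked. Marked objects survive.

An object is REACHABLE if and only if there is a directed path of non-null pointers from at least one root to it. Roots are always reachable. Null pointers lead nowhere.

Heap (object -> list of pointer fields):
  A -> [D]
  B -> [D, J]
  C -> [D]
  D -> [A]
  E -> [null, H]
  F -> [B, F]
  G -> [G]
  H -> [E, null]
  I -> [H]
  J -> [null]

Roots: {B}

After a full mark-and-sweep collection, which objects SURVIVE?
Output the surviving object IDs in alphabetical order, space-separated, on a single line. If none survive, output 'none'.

Roots: B
Mark B: refs=D J, marked=B
Mark D: refs=A, marked=B D
Mark J: refs=null, marked=B D J
Mark A: refs=D, marked=A B D J
Unmarked (collected): C E F G H I

Answer: A B D J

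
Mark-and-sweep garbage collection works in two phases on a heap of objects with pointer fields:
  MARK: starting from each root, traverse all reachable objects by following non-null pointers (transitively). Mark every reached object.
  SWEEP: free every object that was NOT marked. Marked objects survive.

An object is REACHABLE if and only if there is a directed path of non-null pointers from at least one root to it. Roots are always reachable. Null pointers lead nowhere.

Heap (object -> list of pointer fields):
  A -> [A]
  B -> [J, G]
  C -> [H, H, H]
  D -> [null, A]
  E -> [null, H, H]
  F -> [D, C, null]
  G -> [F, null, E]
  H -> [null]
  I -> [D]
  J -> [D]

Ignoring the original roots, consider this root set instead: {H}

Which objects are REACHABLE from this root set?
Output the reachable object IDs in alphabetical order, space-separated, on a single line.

Answer: H

Derivation:
Roots: H
Mark H: refs=null, marked=H
Unmarked (collected): A B C D E F G I J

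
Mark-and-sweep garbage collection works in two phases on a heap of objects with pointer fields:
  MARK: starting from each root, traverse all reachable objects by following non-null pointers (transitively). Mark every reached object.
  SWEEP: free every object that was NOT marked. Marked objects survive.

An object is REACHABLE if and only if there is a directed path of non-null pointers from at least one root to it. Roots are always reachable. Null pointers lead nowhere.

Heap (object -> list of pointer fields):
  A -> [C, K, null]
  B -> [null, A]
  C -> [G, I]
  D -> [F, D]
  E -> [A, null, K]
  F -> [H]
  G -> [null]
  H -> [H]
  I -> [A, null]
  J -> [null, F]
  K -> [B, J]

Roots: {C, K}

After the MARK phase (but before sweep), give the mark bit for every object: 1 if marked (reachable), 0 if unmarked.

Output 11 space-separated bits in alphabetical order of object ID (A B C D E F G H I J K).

Roots: C K
Mark C: refs=G I, marked=C
Mark K: refs=B J, marked=C K
Mark G: refs=null, marked=C G K
Mark I: refs=A null, marked=C G I K
Mark B: refs=null A, marked=B C G I K
Mark J: refs=null F, marked=B C G I J K
Mark A: refs=C K null, marked=A B C G I J K
Mark F: refs=H, marked=A B C F G I J K
Mark H: refs=H, marked=A B C F G H I J K
Unmarked (collected): D E

Answer: 1 1 1 0 0 1 1 1 1 1 1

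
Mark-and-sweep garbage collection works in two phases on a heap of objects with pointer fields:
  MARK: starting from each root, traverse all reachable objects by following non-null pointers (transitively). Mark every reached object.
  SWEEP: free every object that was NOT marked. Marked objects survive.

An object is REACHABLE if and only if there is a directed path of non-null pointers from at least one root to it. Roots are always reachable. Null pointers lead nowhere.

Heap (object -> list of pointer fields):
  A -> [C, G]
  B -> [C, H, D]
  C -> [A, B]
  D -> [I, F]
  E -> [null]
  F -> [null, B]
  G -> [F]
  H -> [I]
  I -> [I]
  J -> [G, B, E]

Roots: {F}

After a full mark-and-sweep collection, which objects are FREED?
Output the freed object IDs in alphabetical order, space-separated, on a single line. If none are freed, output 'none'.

Answer: E J

Derivation:
Roots: F
Mark F: refs=null B, marked=F
Mark B: refs=C H D, marked=B F
Mark C: refs=A B, marked=B C F
Mark H: refs=I, marked=B C F H
Mark D: refs=I F, marked=B C D F H
Mark A: refs=C G, marked=A B C D F H
Mark I: refs=I, marked=A B C D F H I
Mark G: refs=F, marked=A B C D F G H I
Unmarked (collected): E J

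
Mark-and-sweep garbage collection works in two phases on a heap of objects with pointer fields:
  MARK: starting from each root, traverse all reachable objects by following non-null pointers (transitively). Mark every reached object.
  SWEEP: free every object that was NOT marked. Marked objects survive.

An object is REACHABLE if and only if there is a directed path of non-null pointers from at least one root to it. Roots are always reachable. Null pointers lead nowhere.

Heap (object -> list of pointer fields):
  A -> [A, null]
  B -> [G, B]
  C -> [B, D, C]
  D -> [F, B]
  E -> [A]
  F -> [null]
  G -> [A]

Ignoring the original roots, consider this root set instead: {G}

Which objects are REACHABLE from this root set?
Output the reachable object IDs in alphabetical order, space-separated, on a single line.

Roots: G
Mark G: refs=A, marked=G
Mark A: refs=A null, marked=A G
Unmarked (collected): B C D E F

Answer: A G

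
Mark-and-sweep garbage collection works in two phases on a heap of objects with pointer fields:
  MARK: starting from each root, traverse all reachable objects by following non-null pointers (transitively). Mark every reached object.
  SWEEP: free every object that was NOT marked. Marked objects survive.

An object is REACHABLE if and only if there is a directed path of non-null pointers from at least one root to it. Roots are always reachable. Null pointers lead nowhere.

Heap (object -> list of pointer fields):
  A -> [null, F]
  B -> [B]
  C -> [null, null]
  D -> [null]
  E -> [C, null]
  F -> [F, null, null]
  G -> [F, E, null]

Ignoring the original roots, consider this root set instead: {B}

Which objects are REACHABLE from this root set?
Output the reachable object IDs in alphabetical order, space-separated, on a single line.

Roots: B
Mark B: refs=B, marked=B
Unmarked (collected): A C D E F G

Answer: B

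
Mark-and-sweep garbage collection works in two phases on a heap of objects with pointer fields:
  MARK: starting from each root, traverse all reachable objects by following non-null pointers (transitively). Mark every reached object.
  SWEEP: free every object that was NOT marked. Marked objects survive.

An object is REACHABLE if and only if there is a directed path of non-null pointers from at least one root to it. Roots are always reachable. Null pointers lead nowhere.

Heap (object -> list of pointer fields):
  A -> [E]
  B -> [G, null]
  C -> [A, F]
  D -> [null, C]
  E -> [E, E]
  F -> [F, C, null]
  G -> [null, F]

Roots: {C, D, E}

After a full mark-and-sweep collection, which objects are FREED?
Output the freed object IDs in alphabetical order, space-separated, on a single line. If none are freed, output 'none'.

Answer: B G

Derivation:
Roots: C D E
Mark C: refs=A F, marked=C
Mark D: refs=null C, marked=C D
Mark E: refs=E E, marked=C D E
Mark A: refs=E, marked=A C D E
Mark F: refs=F C null, marked=A C D E F
Unmarked (collected): B G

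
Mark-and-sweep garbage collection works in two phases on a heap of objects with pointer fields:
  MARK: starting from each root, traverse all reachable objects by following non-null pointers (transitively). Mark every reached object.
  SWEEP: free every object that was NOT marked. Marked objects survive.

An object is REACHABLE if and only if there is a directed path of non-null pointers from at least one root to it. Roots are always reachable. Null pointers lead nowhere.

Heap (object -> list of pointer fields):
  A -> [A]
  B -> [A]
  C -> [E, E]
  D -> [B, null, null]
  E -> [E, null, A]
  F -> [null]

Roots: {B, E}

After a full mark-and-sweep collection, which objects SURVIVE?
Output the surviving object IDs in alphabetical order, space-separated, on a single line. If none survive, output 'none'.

Answer: A B E

Derivation:
Roots: B E
Mark B: refs=A, marked=B
Mark E: refs=E null A, marked=B E
Mark A: refs=A, marked=A B E
Unmarked (collected): C D F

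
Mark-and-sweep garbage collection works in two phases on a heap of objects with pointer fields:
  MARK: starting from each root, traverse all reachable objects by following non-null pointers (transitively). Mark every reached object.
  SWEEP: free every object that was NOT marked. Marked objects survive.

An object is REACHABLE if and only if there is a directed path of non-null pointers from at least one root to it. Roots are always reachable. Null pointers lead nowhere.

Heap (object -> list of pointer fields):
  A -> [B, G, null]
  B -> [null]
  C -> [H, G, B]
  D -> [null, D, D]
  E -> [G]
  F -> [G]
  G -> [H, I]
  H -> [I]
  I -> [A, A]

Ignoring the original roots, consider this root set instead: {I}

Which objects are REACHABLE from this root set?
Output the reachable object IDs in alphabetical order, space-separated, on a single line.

Answer: A B G H I

Derivation:
Roots: I
Mark I: refs=A A, marked=I
Mark A: refs=B G null, marked=A I
Mark B: refs=null, marked=A B I
Mark G: refs=H I, marked=A B G I
Mark H: refs=I, marked=A B G H I
Unmarked (collected): C D E F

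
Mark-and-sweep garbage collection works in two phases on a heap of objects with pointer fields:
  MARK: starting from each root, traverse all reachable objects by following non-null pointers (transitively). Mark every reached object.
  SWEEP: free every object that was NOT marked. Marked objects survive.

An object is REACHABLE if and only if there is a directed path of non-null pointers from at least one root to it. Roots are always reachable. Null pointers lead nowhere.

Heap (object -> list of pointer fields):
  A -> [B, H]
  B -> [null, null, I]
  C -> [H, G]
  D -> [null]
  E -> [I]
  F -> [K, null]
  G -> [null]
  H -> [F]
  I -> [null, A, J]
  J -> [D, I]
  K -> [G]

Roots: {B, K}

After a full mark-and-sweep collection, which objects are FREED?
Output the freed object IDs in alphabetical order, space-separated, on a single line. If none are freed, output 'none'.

Roots: B K
Mark B: refs=null null I, marked=B
Mark K: refs=G, marked=B K
Mark I: refs=null A J, marked=B I K
Mark G: refs=null, marked=B G I K
Mark A: refs=B H, marked=A B G I K
Mark J: refs=D I, marked=A B G I J K
Mark H: refs=F, marked=A B G H I J K
Mark D: refs=null, marked=A B D G H I J K
Mark F: refs=K null, marked=A B D F G H I J K
Unmarked (collected): C E

Answer: C E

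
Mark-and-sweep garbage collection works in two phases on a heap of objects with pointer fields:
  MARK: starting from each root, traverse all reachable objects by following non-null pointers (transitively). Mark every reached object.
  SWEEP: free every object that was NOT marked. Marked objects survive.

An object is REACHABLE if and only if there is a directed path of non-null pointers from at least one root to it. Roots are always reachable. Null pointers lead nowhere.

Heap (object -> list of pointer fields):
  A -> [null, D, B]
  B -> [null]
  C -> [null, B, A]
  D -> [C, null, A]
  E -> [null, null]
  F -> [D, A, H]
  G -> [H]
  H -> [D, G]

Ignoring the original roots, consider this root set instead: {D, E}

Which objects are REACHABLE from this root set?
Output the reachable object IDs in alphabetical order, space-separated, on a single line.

Answer: A B C D E

Derivation:
Roots: D E
Mark D: refs=C null A, marked=D
Mark E: refs=null null, marked=D E
Mark C: refs=null B A, marked=C D E
Mark A: refs=null D B, marked=A C D E
Mark B: refs=null, marked=A B C D E
Unmarked (collected): F G H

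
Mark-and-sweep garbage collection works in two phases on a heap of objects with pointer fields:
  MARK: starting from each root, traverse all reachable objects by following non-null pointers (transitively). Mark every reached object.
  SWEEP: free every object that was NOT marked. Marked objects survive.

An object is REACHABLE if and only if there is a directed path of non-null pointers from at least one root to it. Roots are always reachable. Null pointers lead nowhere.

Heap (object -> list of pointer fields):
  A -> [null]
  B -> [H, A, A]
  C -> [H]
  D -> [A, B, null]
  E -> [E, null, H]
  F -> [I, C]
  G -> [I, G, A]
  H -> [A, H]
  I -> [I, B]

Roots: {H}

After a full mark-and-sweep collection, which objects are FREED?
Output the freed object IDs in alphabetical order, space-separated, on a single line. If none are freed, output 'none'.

Roots: H
Mark H: refs=A H, marked=H
Mark A: refs=null, marked=A H
Unmarked (collected): B C D E F G I

Answer: B C D E F G I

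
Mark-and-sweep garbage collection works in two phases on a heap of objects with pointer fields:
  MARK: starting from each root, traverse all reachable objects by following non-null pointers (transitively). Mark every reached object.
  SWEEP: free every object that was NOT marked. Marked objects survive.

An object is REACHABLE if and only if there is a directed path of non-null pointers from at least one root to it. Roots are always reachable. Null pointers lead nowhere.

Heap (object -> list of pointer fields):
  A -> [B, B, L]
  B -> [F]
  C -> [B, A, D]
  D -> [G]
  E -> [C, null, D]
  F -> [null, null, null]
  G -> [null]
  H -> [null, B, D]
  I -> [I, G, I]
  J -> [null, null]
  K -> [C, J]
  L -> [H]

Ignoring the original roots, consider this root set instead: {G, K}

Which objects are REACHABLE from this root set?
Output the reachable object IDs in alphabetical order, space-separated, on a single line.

Roots: G K
Mark G: refs=null, marked=G
Mark K: refs=C J, marked=G K
Mark C: refs=B A D, marked=C G K
Mark J: refs=null null, marked=C G J K
Mark B: refs=F, marked=B C G J K
Mark A: refs=B B L, marked=A B C G J K
Mark D: refs=G, marked=A B C D G J K
Mark F: refs=null null null, marked=A B C D F G J K
Mark L: refs=H, marked=A B C D F G J K L
Mark H: refs=null B D, marked=A B C D F G H J K L
Unmarked (collected): E I

Answer: A B C D F G H J K L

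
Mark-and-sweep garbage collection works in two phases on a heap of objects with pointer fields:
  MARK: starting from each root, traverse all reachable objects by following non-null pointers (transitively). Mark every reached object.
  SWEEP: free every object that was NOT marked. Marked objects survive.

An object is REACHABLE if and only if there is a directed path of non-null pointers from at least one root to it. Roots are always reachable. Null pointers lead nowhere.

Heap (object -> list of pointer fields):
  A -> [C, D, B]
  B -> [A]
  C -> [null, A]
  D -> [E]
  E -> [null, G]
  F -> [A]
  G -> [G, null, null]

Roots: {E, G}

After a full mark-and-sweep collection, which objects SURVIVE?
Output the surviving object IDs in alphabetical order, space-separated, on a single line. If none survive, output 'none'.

Answer: E G

Derivation:
Roots: E G
Mark E: refs=null G, marked=E
Mark G: refs=G null null, marked=E G
Unmarked (collected): A B C D F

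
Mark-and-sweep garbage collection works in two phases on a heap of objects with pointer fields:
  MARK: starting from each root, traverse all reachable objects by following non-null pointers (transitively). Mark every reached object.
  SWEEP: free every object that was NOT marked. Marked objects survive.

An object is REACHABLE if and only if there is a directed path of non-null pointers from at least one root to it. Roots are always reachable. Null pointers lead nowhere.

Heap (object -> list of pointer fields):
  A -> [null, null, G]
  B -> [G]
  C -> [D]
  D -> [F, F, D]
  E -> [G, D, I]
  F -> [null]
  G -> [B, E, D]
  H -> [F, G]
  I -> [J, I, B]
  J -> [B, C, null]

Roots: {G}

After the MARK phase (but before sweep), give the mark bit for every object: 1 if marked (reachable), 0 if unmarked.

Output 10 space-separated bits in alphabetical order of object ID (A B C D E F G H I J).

Roots: G
Mark G: refs=B E D, marked=G
Mark B: refs=G, marked=B G
Mark E: refs=G D I, marked=B E G
Mark D: refs=F F D, marked=B D E G
Mark I: refs=J I B, marked=B D E G I
Mark F: refs=null, marked=B D E F G I
Mark J: refs=B C null, marked=B D E F G I J
Mark C: refs=D, marked=B C D E F G I J
Unmarked (collected): A H

Answer: 0 1 1 1 1 1 1 0 1 1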